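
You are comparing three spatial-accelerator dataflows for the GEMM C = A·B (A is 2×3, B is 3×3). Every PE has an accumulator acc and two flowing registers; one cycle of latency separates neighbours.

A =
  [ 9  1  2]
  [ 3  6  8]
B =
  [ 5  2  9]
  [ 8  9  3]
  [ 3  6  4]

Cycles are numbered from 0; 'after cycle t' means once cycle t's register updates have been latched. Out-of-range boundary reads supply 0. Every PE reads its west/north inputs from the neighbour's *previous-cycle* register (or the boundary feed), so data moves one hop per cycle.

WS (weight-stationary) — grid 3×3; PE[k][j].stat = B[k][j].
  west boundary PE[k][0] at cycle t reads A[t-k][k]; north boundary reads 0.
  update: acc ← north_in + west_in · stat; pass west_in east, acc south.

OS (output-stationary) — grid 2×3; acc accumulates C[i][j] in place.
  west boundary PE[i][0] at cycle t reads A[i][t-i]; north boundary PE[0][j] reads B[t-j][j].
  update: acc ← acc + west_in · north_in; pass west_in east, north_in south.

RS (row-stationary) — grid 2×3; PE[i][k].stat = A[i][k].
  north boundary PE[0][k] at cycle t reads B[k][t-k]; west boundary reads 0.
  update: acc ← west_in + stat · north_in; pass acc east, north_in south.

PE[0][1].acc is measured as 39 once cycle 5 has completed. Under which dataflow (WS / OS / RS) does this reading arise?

WS (3×3 grid), PE[0][1]:
  step 0 · PE0,1: acc=0; fwd→0 fwd↓0
  step 1 · PE0,1: acc=18; fwd→9 fwd↓18
  step 2 · PE0,1: acc=6; fwd→3 fwd↓6
  step 3 · PE0,1: acc=0; fwd→0 fwd↓0
  step 4 · PE0,1: acc=0; fwd→0 fwd↓0
  step 5 · PE0,1: acc=0; fwd→0 fwd↓0
OS (2×3 grid), PE[0][1]:
  step 0 · PE0,1: acc=0; fwd→0 fwd↓0
  step 1 · PE0,1: acc=18; fwd→9 fwd↓2
  step 2 · PE0,1: acc=27; fwd→1 fwd↓9
  step 3 · PE0,1: acc=39; fwd→2 fwd↓6
  step 4 · PE0,1: acc=39; fwd→0 fwd↓0
  step 5 · PE0,1: acc=39; fwd→0 fwd↓0
RS (2×3 grid), PE[0][1]:
  step 0 · PE0,1: acc=0; fwd→0 fwd↓0
  step 1 · PE0,1: acc=53; fwd→53 fwd↓8
  step 2 · PE0,1: acc=27; fwd→27 fwd↓9
  step 3 · PE0,1: acc=84; fwd→84 fwd↓3
  step 4 · PE0,1: acc=0; fwd→0 fwd↓0
  step 5 · PE0,1: acc=0; fwd→0 fwd↓0

dataflow = OS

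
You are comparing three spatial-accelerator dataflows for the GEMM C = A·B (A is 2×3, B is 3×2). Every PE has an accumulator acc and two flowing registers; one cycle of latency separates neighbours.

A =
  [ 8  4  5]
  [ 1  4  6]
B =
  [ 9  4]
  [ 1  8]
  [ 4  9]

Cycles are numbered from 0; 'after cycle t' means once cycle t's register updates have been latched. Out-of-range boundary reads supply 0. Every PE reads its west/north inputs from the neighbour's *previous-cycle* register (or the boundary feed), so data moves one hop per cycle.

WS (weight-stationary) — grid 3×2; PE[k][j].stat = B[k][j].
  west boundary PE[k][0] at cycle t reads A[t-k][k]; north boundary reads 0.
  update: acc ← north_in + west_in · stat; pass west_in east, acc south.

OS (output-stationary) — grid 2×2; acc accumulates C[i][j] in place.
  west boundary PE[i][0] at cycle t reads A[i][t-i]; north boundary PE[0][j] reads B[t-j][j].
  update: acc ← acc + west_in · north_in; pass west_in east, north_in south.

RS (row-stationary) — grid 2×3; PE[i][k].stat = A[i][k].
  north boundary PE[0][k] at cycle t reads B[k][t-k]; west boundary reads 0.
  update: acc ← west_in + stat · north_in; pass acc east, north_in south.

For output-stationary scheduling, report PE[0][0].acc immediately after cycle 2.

OS (2×2). Following PE[0][0] plus its west/north inputs:
  t=0 PE[0][0]: acc=72 h=8 v=9
  t=1 PE[0][0]: acc=76 h=4 v=1
  t=2 PE[0][0]: acc=96 h=5 v=4

PE[0][0].acc = 96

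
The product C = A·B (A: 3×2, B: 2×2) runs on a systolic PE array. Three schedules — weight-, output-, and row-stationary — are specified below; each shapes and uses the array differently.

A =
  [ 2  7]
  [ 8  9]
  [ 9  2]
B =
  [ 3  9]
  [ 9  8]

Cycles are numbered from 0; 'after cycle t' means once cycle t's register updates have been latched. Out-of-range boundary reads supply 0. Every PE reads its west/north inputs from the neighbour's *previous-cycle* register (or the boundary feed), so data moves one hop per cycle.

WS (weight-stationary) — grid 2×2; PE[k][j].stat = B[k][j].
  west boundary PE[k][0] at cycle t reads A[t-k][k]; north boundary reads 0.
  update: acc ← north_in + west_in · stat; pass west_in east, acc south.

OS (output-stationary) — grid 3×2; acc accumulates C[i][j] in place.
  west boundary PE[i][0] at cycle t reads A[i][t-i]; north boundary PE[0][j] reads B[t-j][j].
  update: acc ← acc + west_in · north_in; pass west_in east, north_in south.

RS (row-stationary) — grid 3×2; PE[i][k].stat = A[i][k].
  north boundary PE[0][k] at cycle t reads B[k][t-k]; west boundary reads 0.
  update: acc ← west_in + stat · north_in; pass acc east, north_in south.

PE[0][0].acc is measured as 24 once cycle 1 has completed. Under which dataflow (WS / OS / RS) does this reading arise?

WS [2×2] PE[0][0] across cycles:
  c0 r0c0: 6 / 2 / 6
  c1 r0c0: 24 / 8 / 24
OS [3×2] PE[0][0] across cycles:
  c0 r0c0: 6 / 2 / 3
  c1 r0c0: 69 / 7 / 9
RS [3×2] PE[0][0] across cycles:
  c0 r0c0: 6 / 6 / 3
  c1 r0c0: 18 / 18 / 9

dataflow = WS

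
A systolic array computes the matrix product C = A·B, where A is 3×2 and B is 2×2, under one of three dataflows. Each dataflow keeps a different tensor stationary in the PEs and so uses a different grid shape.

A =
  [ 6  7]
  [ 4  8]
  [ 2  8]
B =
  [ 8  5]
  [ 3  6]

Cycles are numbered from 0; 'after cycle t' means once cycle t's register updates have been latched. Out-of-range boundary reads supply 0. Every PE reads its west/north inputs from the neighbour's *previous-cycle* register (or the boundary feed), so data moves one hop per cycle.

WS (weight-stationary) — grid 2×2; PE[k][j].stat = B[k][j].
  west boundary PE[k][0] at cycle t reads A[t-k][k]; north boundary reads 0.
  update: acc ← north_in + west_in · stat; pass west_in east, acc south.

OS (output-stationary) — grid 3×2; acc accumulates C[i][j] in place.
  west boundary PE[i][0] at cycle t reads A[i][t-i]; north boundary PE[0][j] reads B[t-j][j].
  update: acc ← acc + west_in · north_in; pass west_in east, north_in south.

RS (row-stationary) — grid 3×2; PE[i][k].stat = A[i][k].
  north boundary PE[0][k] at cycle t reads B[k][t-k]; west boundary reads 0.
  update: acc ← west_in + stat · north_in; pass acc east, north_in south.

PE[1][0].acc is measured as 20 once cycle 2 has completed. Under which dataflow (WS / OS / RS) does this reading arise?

WS (2×2 grid), PE[1][0]:
  t=0 PE[1][0]: acc=0 h=0 v=0
  t=1 PE[1][0]: acc=69 h=7 v=69
  t=2 PE[1][0]: acc=56 h=8 v=56
OS (3×2 grid), PE[1][0]:
  t=0 PE[1][0]: acc=0 h=0 v=0
  t=1 PE[1][0]: acc=32 h=4 v=8
  t=2 PE[1][0]: acc=56 h=8 v=3
RS (3×2 grid), PE[1][0]:
  t=0 PE[1][0]: acc=0 h=0 v=0
  t=1 PE[1][0]: acc=32 h=32 v=8
  t=2 PE[1][0]: acc=20 h=20 v=5

dataflow = RS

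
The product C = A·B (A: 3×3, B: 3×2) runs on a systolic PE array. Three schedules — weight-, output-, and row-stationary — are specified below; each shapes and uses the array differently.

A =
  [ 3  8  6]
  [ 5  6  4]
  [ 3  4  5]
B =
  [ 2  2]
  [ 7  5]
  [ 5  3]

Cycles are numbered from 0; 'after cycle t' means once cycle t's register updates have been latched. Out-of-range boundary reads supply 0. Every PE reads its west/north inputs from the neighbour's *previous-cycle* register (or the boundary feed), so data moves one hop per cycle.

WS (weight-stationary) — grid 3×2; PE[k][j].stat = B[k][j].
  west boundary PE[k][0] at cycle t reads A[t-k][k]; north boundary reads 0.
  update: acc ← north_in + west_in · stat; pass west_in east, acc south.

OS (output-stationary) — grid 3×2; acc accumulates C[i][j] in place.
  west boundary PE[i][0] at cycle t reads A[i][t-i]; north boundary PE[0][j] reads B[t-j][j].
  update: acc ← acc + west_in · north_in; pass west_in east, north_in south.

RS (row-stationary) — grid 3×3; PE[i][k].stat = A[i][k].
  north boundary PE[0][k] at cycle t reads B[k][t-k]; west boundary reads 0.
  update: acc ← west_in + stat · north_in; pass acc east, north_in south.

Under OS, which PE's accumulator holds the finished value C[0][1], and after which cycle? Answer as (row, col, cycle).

(row, col, cycle) = (0, 1, 3)

OS: C[0][1] accumulates in PE[0][1]:
  [0] (0,1) acc=0 (h:0 v:0)
  [1] (0,1) acc=6 (h:3 v:2)
  [2] (0,1) acc=46 (h:8 v:5)
  [3] (0,1) acc=64 (h:6 v:3)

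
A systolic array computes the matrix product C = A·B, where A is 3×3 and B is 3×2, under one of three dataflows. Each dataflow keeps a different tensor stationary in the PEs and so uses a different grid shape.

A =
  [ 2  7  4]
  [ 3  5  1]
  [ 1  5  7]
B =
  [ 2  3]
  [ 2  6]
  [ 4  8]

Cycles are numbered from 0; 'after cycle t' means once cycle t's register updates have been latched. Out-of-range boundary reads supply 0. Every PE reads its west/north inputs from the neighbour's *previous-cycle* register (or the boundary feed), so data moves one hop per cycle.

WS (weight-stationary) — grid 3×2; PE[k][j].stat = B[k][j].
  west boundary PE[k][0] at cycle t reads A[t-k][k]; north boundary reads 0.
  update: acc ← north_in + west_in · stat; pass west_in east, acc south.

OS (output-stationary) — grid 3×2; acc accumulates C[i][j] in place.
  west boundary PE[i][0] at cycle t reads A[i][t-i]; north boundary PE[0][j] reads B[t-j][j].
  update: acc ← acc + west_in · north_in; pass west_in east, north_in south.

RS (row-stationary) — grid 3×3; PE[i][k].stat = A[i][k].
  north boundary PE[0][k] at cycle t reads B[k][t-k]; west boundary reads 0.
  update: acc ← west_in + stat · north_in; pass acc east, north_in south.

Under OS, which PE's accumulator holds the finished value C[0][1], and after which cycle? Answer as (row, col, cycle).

(row, col, cycle) = (0, 1, 3)

OS: C[0][1] accumulates in PE[0][1]:
  @0  [0,1]  acc 0  |  →0  ↓0
  @1  [0,1]  acc 6  |  →2  ↓3
  @2  [0,1]  acc 48  |  →7  ↓6
  @3  [0,1]  acc 80  |  →4  ↓8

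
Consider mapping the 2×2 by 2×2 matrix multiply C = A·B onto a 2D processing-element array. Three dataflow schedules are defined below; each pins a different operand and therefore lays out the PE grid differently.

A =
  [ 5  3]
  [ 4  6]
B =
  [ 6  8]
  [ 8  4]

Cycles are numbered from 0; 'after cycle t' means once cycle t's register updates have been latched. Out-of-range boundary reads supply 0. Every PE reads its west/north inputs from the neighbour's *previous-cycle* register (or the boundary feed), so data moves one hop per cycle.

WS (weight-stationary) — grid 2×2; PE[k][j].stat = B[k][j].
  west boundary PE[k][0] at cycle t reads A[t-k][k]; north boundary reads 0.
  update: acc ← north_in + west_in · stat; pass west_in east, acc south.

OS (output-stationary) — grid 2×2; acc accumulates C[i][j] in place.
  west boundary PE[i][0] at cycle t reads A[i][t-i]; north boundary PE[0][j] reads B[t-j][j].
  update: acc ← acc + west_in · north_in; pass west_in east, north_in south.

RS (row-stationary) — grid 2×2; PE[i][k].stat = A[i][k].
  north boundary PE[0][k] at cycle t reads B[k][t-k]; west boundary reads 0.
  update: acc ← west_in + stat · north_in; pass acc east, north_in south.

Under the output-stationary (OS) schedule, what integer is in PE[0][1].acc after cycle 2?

PE[0][1].acc = 52

OS (2×2). Following PE[0][1] plus its west/north inputs:
  after 0 — PE[0][0] acc=30, pass-E 5, pass-S 6
  after 0 — PE[0][1] acc=0, pass-E 0, pass-S 0
  after 1 — PE[0][0] acc=54, pass-E 3, pass-S 8
  after 1 — PE[0][1] acc=40, pass-E 5, pass-S 8
  after 2 — PE[0][0] acc=54, pass-E 0, pass-S 0
  after 2 — PE[0][1] acc=52, pass-E 3, pass-S 4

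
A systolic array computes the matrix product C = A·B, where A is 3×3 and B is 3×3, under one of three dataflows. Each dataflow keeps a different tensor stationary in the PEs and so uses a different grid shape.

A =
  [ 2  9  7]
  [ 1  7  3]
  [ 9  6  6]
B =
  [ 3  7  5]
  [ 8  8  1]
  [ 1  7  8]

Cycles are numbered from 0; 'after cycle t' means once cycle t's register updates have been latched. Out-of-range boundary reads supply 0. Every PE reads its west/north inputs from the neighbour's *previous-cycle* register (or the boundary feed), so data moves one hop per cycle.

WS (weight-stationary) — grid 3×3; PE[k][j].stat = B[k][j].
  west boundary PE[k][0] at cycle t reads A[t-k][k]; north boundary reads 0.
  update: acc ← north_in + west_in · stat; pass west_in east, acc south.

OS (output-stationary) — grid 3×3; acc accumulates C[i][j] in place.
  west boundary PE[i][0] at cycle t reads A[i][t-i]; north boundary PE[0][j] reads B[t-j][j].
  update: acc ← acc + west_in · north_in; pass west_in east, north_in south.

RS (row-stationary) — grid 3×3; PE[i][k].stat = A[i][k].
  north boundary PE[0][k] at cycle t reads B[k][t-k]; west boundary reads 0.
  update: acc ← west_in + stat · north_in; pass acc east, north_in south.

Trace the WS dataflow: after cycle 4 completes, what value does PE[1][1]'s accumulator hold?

PE[1][1].acc = 111

Tracing WS — 3×3 array, target PE[1][1]:
  after 0 — PE[0][1] acc=0, pass-E 0, pass-S 0
  after 0 — PE[1][0] acc=0, pass-E 0, pass-S 0
  after 0 — PE[1][1] acc=0, pass-E 0, pass-S 0
  after 1 — PE[0][1] acc=14, pass-E 2, pass-S 14
  after 1 — PE[1][0] acc=78, pass-E 9, pass-S 78
  after 1 — PE[1][1] acc=0, pass-E 0, pass-S 0
  after 2 — PE[0][1] acc=7, pass-E 1, pass-S 7
  after 2 — PE[1][0] acc=59, pass-E 7, pass-S 59
  after 2 — PE[1][1] acc=86, pass-E 9, pass-S 86
  after 3 — PE[0][1] acc=63, pass-E 9, pass-S 63
  after 3 — PE[1][0] acc=75, pass-E 6, pass-S 75
  after 3 — PE[1][1] acc=63, pass-E 7, pass-S 63
  after 4 — PE[0][1] acc=0, pass-E 0, pass-S 0
  after 4 — PE[1][0] acc=0, pass-E 0, pass-S 0
  after 4 — PE[1][1] acc=111, pass-E 6, pass-S 111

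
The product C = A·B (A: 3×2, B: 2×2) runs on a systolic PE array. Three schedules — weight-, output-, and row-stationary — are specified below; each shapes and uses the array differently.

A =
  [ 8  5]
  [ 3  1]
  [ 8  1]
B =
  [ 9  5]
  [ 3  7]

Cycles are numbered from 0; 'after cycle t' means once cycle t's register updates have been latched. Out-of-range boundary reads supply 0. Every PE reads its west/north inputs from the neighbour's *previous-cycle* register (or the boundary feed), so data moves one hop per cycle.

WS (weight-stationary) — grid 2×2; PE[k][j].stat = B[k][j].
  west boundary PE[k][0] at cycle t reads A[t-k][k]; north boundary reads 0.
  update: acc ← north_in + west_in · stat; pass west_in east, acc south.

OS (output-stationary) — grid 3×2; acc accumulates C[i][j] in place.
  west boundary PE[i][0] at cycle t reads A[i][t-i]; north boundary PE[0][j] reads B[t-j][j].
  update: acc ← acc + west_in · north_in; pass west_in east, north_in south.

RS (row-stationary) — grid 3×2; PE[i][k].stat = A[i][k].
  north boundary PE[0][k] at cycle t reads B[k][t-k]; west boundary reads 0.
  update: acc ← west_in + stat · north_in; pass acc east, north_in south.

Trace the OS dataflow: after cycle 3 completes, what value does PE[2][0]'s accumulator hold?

OS on a 3×2 grid — tracing PE[2][0] and its feeders:
  @0  [1,0]  acc 0  |  →0  ↓0
  @0  [2,0]  acc 0  |  →0  ↓0
  @1  [1,0]  acc 27  |  →3  ↓9
  @1  [2,0]  acc 0  |  →0  ↓0
  @2  [1,0]  acc 30  |  →1  ↓3
  @2  [2,0]  acc 72  |  →8  ↓9
  @3  [1,0]  acc 30  |  →0  ↓0
  @3  [2,0]  acc 75  |  →1  ↓3

PE[2][0].acc = 75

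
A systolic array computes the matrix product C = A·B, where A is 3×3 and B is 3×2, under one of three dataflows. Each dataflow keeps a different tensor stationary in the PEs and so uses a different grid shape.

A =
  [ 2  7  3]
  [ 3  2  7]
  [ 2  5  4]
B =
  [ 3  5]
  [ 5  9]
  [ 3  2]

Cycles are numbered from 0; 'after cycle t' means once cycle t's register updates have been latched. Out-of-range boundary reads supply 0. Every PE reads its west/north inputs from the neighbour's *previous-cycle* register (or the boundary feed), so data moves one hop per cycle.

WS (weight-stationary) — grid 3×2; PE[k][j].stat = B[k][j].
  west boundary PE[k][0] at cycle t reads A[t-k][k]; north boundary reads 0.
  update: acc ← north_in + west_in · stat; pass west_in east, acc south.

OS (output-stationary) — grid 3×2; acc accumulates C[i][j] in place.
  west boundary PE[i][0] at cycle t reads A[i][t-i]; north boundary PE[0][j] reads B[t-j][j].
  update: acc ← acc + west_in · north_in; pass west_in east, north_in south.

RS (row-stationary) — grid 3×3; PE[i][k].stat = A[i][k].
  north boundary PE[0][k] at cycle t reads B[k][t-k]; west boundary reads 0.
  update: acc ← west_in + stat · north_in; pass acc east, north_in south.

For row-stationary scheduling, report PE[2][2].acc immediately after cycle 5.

PE[2][2].acc = 63

RS 3×3: PE[2][2] cycle-by-cycle (with neighbour feeds):
  0: (1,2).acc=0  regs=<0,0>
  0: (2,1).acc=0  regs=<0,0>
  0: (2,2).acc=0  regs=<0,0>
  1: (1,2).acc=0  regs=<0,0>
  1: (2,1).acc=0  regs=<0,0>
  1: (2,2).acc=0  regs=<0,0>
  2: (1,2).acc=0  regs=<0,0>
  2: (2,1).acc=0  regs=<0,0>
  2: (2,2).acc=0  regs=<0,0>
  3: (1,2).acc=40  regs=<40,3>
  3: (2,1).acc=31  regs=<31,5>
  3: (2,2).acc=0  regs=<0,0>
  4: (1,2).acc=47  regs=<47,2>
  4: (2,1).acc=55  regs=<55,9>
  4: (2,2).acc=43  regs=<43,3>
  5: (1,2).acc=0  regs=<0,0>
  5: (2,1).acc=0  regs=<0,0>
  5: (2,2).acc=63  regs=<63,2>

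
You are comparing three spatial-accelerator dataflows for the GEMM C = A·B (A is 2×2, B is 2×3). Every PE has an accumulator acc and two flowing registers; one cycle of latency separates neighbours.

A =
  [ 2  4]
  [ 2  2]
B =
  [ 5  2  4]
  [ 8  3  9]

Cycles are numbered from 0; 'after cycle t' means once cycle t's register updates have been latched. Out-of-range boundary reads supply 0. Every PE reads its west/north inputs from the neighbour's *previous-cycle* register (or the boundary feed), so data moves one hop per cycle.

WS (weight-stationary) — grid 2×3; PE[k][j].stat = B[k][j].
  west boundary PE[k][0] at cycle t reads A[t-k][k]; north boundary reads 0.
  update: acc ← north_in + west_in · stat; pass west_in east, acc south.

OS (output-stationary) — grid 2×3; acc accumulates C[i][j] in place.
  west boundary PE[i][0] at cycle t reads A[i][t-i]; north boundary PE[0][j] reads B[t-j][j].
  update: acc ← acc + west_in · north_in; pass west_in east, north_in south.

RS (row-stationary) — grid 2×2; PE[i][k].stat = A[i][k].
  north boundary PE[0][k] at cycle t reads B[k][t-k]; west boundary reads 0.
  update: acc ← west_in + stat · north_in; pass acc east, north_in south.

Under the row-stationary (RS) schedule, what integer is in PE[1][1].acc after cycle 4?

PE[1][1].acc = 26

RS 2×2: PE[1][1] cycle-by-cycle (with neighbour feeds):
  [0] (0,1) acc=0 (h:0 v:0)
  [0] (1,0) acc=0 (h:0 v:0)
  [0] (1,1) acc=0 (h:0 v:0)
  [1] (0,1) acc=42 (h:42 v:8)
  [1] (1,0) acc=10 (h:10 v:5)
  [1] (1,1) acc=0 (h:0 v:0)
  [2] (0,1) acc=16 (h:16 v:3)
  [2] (1,0) acc=4 (h:4 v:2)
  [2] (1,1) acc=26 (h:26 v:8)
  [3] (0,1) acc=44 (h:44 v:9)
  [3] (1,0) acc=8 (h:8 v:4)
  [3] (1,1) acc=10 (h:10 v:3)
  [4] (0,1) acc=0 (h:0 v:0)
  [4] (1,0) acc=0 (h:0 v:0)
  [4] (1,1) acc=26 (h:26 v:9)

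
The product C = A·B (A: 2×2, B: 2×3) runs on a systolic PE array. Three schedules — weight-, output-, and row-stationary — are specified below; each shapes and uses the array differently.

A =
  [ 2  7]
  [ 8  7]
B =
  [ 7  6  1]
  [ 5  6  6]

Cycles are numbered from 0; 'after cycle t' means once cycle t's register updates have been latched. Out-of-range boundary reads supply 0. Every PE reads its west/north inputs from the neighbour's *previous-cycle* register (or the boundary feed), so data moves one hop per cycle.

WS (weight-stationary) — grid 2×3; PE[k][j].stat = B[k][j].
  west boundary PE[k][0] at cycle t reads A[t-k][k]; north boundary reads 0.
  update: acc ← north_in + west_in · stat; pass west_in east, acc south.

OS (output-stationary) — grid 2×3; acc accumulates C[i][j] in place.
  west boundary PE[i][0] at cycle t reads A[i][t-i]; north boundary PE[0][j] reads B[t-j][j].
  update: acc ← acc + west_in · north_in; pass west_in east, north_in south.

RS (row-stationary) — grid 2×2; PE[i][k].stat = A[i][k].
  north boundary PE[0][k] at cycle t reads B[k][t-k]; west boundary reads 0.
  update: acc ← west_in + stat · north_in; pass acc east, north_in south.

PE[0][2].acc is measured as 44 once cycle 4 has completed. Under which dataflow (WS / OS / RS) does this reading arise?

WS [2×3] PE[0][2] across cycles:
  @0  [0,2]  acc 0  |  →0  ↓0
  @1  [0,2]  acc 0  |  →0  ↓0
  @2  [0,2]  acc 2  |  →2  ↓2
  @3  [0,2]  acc 8  |  →8  ↓8
  @4  [0,2]  acc 0  |  →0  ↓0
OS [2×3] PE[0][2] across cycles:
  @0  [0,2]  acc 0  |  →0  ↓0
  @1  [0,2]  acc 0  |  →0  ↓0
  @2  [0,2]  acc 2  |  →2  ↓1
  @3  [0,2]  acc 44  |  →7  ↓6
  @4  [0,2]  acc 44  |  →0  ↓0
RS (2×2): PE[0][2] does not exist.

dataflow = OS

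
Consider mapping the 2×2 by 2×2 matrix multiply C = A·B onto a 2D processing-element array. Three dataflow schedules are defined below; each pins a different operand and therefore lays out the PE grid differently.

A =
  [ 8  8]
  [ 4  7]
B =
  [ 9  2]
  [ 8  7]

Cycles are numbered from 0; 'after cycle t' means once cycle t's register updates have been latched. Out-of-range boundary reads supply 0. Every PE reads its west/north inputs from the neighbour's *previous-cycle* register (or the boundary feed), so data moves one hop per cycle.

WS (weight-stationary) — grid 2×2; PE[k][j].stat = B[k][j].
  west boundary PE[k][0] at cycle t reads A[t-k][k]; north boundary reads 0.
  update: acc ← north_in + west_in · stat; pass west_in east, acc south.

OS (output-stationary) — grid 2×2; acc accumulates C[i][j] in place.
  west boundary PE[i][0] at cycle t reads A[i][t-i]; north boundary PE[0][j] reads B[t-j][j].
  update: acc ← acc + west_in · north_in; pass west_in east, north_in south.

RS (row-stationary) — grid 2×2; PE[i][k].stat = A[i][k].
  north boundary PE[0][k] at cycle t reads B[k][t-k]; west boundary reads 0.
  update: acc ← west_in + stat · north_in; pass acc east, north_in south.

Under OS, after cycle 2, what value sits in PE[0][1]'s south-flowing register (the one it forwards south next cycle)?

register = 7

Tracing OS — 2×2 array, target PE[0][1]:
  after 0 — PE[0][0] acc=72, pass-E 8, pass-S 9
  after 0 — PE[0][1] acc=0, pass-E 0, pass-S 0
  after 1 — PE[0][0] acc=136, pass-E 8, pass-S 8
  after 1 — PE[0][1] acc=16, pass-E 8, pass-S 2
  after 2 — PE[0][0] acc=136, pass-E 0, pass-S 0
  after 2 — PE[0][1] acc=72, pass-E 8, pass-S 7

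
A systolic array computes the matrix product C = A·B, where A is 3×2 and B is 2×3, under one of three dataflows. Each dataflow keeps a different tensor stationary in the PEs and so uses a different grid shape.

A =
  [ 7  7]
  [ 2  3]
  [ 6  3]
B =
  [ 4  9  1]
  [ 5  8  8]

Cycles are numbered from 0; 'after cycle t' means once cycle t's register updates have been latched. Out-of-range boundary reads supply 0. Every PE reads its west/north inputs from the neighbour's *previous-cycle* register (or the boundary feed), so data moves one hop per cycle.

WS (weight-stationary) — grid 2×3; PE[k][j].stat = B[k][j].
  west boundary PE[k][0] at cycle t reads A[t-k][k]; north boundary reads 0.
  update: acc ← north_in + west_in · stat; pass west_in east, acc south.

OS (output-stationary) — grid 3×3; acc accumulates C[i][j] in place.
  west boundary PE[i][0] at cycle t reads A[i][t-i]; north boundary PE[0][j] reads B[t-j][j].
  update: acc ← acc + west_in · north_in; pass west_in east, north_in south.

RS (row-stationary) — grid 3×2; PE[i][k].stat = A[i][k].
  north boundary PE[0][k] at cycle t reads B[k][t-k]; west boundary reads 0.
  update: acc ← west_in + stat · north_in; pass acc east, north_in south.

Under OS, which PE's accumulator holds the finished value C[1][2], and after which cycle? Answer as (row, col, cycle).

OS — PE[1][2] is where C[1][2] collects:
  after 0 — PE[1][2] acc=0, pass-E 0, pass-S 0
  after 1 — PE[1][2] acc=0, pass-E 0, pass-S 0
  after 2 — PE[1][2] acc=0, pass-E 0, pass-S 0
  after 3 — PE[1][2] acc=2, pass-E 2, pass-S 1
  after 4 — PE[1][2] acc=26, pass-E 3, pass-S 8

(row, col, cycle) = (1, 2, 4)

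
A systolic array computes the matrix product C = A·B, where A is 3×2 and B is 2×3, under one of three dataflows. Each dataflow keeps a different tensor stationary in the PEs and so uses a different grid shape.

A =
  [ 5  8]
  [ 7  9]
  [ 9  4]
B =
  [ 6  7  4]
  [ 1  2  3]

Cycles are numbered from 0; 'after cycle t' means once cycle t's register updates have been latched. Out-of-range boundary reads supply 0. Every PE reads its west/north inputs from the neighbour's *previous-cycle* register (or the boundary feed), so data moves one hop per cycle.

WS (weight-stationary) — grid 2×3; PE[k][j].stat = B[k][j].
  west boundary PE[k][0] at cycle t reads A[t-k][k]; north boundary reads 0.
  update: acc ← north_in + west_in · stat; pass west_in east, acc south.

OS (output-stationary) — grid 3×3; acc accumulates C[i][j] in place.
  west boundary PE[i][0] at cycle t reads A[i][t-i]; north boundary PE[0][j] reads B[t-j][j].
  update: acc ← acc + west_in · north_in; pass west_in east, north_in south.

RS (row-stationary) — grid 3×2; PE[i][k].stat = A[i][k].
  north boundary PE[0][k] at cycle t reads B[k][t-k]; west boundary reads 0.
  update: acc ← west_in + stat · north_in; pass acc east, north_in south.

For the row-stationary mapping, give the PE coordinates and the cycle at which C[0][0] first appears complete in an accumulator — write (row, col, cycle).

(row, col, cycle) = (0, 1, 1)

RS: C[0][0] accumulates in PE[0][1]:
  [0] (0,1) acc=0 (h:0 v:0)
  [1] (0,1) acc=38 (h:38 v:1)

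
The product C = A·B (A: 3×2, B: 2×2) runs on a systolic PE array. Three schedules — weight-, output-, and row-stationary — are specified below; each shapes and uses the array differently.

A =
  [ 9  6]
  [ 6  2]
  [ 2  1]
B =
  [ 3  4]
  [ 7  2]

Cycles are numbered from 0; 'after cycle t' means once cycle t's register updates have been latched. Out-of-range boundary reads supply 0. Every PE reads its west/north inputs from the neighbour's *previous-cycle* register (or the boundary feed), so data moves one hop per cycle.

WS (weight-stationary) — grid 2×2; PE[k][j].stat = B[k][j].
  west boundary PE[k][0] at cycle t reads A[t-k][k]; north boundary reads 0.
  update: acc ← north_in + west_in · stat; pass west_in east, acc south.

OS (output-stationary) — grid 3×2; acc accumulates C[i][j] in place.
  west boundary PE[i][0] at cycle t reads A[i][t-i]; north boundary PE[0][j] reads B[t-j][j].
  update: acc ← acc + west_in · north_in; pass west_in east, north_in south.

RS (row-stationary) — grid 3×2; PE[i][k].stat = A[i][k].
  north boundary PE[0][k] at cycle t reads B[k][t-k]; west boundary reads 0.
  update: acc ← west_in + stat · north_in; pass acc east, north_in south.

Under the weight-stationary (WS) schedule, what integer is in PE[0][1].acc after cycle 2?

WS (2×2). Following PE[0][1] plus its west/north inputs:
  step 0 · PE0,0: acc=27; fwd→9 fwd↓27
  step 0 · PE0,1: acc=0; fwd→0 fwd↓0
  step 1 · PE0,0: acc=18; fwd→6 fwd↓18
  step 1 · PE0,1: acc=36; fwd→9 fwd↓36
  step 2 · PE0,0: acc=6; fwd→2 fwd↓6
  step 2 · PE0,1: acc=24; fwd→6 fwd↓24

PE[0][1].acc = 24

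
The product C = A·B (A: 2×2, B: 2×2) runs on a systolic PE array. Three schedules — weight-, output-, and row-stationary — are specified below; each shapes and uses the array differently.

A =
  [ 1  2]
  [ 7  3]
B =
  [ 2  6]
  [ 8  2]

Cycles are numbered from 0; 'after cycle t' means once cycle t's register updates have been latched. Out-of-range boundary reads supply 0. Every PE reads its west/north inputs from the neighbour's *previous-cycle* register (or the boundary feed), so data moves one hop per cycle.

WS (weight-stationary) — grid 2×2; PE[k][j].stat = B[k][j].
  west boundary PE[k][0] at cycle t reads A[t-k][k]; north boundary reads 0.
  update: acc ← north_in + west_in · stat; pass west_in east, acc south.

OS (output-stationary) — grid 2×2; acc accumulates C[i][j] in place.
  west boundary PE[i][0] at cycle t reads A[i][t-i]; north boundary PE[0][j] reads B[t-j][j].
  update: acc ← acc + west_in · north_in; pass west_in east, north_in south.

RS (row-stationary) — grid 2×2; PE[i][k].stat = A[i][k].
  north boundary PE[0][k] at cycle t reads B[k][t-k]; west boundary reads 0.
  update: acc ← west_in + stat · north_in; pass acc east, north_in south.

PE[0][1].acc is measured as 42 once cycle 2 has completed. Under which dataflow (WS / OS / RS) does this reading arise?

WS (2×2 grid), PE[0][1]:
  0: (0,1).acc=0  regs=<0,0>
  1: (0,1).acc=6  regs=<1,6>
  2: (0,1).acc=42  regs=<7,42>
OS (2×2 grid), PE[0][1]:
  0: (0,1).acc=0  regs=<0,0>
  1: (0,1).acc=6  regs=<1,6>
  2: (0,1).acc=10  regs=<2,2>
RS (2×2 grid), PE[0][1]:
  0: (0,1).acc=0  regs=<0,0>
  1: (0,1).acc=18  regs=<18,8>
  2: (0,1).acc=10  regs=<10,2>

dataflow = WS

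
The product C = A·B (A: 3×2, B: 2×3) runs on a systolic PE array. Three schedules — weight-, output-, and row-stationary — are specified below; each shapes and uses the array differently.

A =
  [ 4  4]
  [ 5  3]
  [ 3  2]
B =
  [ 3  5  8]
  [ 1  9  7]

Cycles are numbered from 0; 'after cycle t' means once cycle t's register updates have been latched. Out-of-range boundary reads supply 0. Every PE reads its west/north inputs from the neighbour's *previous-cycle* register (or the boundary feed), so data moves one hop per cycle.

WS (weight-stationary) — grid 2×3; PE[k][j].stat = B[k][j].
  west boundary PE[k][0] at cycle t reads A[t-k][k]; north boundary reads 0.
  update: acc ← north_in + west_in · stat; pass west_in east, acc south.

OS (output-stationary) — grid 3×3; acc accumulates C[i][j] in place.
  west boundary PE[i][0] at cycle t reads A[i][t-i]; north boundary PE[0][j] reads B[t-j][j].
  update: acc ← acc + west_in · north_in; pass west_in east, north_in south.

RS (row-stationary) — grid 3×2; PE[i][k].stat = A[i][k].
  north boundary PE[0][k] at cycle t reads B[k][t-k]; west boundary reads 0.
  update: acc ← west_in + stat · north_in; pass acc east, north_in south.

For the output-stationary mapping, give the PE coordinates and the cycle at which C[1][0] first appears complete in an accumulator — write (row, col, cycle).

(row, col, cycle) = (1, 0, 2)

OS: C[1][0] accumulates in PE[1][0]:
  step 0 · PE1,0: acc=0; fwd→0 fwd↓0
  step 1 · PE1,0: acc=15; fwd→5 fwd↓3
  step 2 · PE1,0: acc=18; fwd→3 fwd↓1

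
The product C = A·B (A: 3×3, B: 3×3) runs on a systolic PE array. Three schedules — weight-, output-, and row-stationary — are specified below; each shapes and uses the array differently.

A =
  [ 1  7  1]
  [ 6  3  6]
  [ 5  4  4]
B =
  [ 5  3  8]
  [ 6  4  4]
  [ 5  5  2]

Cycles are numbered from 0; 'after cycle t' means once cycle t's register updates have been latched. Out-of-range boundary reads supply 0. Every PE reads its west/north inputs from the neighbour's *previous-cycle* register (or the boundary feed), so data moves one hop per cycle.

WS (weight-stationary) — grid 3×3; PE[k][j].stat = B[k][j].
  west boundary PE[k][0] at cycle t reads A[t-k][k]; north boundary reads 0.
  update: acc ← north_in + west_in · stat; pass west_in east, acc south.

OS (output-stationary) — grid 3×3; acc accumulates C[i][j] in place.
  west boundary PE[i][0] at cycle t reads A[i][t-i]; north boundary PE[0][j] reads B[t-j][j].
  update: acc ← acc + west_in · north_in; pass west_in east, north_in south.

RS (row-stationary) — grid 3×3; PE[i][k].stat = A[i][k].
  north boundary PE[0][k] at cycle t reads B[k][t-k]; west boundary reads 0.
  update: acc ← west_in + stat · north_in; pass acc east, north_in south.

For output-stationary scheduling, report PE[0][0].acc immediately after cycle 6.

PE[0][0].acc = 52

Tracing OS — 3×3 array, target PE[0][0]:
  t=0 PE[0][0]: acc=5 h=1 v=5
  t=1 PE[0][0]: acc=47 h=7 v=6
  t=2 PE[0][0]: acc=52 h=1 v=5
  t=3 PE[0][0]: acc=52 h=0 v=0
  t=4 PE[0][0]: acc=52 h=0 v=0
  t=5 PE[0][0]: acc=52 h=0 v=0
  t=6 PE[0][0]: acc=52 h=0 v=0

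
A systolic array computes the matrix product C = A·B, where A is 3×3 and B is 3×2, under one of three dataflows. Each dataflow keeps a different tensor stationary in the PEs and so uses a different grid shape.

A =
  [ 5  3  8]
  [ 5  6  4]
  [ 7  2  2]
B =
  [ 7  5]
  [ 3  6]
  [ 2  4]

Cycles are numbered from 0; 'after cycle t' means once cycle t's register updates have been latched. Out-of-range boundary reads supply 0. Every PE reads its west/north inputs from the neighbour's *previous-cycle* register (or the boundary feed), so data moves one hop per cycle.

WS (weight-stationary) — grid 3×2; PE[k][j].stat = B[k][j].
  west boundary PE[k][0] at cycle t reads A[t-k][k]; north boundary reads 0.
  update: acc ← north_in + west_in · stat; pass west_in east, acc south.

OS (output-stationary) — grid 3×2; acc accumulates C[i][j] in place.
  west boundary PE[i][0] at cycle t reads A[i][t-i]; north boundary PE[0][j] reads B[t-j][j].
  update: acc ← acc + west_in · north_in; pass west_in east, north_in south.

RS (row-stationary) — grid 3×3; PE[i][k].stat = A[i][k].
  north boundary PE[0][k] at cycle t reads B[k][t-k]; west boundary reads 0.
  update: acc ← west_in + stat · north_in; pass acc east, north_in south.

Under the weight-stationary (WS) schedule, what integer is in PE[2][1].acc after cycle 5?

PE[2][1].acc = 55

WS on a 3×2 grid — tracing PE[2][1] and its feeders:
  cycle 0: PE[1][1] → acc 0, east 0, south 0
  cycle 0: PE[2][0] → acc 0, east 0, south 0
  cycle 0: PE[2][1] → acc 0, east 0, south 0
  cycle 1: PE[1][1] → acc 0, east 0, south 0
  cycle 1: PE[2][0] → acc 0, east 0, south 0
  cycle 1: PE[2][1] → acc 0, east 0, south 0
  cycle 2: PE[1][1] → acc 43, east 3, south 43
  cycle 2: PE[2][0] → acc 60, east 8, south 60
  cycle 2: PE[2][1] → acc 0, east 0, south 0
  cycle 3: PE[1][1] → acc 61, east 6, south 61
  cycle 3: PE[2][0] → acc 61, east 4, south 61
  cycle 3: PE[2][1] → acc 75, east 8, south 75
  cycle 4: PE[1][1] → acc 47, east 2, south 47
  cycle 4: PE[2][0] → acc 59, east 2, south 59
  cycle 4: PE[2][1] → acc 77, east 4, south 77
  cycle 5: PE[1][1] → acc 0, east 0, south 0
  cycle 5: PE[2][0] → acc 0, east 0, south 0
  cycle 5: PE[2][1] → acc 55, east 2, south 55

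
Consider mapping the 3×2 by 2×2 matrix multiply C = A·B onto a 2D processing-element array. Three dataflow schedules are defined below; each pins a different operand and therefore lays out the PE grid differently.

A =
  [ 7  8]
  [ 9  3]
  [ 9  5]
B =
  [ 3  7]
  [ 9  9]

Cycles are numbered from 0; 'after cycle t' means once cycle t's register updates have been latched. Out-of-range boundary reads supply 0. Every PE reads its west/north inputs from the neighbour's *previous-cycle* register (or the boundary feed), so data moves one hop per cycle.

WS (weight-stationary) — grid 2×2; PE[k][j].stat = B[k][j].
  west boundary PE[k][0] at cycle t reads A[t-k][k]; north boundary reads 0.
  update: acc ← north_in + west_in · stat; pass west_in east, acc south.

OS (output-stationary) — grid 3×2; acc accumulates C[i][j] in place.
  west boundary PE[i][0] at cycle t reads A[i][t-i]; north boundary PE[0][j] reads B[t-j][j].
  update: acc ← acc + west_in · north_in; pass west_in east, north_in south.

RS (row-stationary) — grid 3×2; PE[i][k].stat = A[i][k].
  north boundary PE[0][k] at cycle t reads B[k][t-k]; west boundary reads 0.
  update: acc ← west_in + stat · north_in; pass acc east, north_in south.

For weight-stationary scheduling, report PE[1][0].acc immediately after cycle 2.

Tracing WS — 2×2 array, target PE[1][0]:
  after 0 — PE[0][0] acc=21, pass-E 7, pass-S 21
  after 0 — PE[1][0] acc=0, pass-E 0, pass-S 0
  after 1 — PE[0][0] acc=27, pass-E 9, pass-S 27
  after 1 — PE[1][0] acc=93, pass-E 8, pass-S 93
  after 2 — PE[0][0] acc=27, pass-E 9, pass-S 27
  after 2 — PE[1][0] acc=54, pass-E 3, pass-S 54

PE[1][0].acc = 54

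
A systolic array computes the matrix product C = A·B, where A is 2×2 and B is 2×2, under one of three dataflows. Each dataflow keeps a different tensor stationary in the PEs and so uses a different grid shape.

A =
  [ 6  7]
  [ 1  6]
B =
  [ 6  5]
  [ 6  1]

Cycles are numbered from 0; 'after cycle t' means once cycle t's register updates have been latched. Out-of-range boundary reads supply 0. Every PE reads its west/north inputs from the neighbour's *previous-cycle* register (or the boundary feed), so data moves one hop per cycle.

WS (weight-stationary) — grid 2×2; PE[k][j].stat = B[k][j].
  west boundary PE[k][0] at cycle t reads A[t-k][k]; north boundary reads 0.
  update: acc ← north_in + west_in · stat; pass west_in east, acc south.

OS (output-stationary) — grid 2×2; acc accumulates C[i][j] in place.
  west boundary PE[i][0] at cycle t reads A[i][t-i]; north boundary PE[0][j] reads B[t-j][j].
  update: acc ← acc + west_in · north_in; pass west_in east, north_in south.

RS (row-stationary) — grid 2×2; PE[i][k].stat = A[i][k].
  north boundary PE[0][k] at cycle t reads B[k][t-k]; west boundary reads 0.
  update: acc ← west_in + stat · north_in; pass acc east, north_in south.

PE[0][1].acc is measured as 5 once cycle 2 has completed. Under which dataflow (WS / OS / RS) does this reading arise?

dataflow = WS

WS [2×2] PE[0][1] across cycles:
  step 0 · PE0,1: acc=0; fwd→0 fwd↓0
  step 1 · PE0,1: acc=30; fwd→6 fwd↓30
  step 2 · PE0,1: acc=5; fwd→1 fwd↓5
OS [2×2] PE[0][1] across cycles:
  step 0 · PE0,1: acc=0; fwd→0 fwd↓0
  step 1 · PE0,1: acc=30; fwd→6 fwd↓5
  step 2 · PE0,1: acc=37; fwd→7 fwd↓1
RS [2×2] PE[0][1] across cycles:
  step 0 · PE0,1: acc=0; fwd→0 fwd↓0
  step 1 · PE0,1: acc=78; fwd→78 fwd↓6
  step 2 · PE0,1: acc=37; fwd→37 fwd↓1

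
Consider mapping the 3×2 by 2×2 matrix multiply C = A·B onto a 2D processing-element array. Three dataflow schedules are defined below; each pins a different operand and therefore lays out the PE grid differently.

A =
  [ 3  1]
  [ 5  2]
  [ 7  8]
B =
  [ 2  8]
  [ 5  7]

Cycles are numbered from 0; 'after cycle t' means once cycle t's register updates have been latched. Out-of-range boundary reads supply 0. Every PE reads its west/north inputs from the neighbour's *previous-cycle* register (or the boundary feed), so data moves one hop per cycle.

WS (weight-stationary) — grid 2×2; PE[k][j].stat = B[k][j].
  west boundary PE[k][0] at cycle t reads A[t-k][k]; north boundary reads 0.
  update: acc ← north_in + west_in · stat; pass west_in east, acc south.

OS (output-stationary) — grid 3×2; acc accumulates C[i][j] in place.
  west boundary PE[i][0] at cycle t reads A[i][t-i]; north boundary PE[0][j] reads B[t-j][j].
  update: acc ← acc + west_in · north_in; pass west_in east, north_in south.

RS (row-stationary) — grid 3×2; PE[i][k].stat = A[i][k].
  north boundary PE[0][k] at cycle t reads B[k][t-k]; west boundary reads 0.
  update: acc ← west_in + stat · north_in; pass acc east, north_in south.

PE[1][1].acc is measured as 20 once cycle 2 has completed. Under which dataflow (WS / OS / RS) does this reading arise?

Under WS (2×2), PE[1][1]:
  step 0 · PE1,1: acc=0; fwd→0 fwd↓0
  step 1 · PE1,1: acc=0; fwd→0 fwd↓0
  step 2 · PE1,1: acc=31; fwd→1 fwd↓31
Under OS (3×2), PE[1][1]:
  step 0 · PE1,1: acc=0; fwd→0 fwd↓0
  step 1 · PE1,1: acc=0; fwd→0 fwd↓0
  step 2 · PE1,1: acc=40; fwd→5 fwd↓8
Under RS (3×2), PE[1][1]:
  step 0 · PE1,1: acc=0; fwd→0 fwd↓0
  step 1 · PE1,1: acc=0; fwd→0 fwd↓0
  step 2 · PE1,1: acc=20; fwd→20 fwd↓5

dataflow = RS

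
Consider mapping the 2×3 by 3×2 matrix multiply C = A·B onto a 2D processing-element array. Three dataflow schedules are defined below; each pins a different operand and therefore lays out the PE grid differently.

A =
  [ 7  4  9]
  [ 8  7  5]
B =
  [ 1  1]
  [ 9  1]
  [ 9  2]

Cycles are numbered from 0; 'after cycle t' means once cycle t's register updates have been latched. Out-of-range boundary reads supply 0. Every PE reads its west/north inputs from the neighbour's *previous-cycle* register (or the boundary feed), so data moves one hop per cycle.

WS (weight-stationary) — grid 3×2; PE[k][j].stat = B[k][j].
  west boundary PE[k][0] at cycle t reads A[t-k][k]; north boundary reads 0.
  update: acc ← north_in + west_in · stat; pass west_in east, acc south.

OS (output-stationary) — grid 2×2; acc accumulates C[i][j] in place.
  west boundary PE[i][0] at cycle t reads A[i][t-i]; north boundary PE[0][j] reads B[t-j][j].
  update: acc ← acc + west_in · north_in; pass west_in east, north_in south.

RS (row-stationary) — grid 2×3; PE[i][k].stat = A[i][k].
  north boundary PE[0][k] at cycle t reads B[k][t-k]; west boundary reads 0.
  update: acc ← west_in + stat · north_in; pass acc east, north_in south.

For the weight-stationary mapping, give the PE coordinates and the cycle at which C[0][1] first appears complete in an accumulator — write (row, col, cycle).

(row, col, cycle) = (2, 1, 3)

Under WS, C[0][1] lands at PE[2][1]:
  0: (2,1).acc=0  regs=<0,0>
  1: (2,1).acc=0  regs=<0,0>
  2: (2,1).acc=0  regs=<0,0>
  3: (2,1).acc=29  regs=<9,29>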